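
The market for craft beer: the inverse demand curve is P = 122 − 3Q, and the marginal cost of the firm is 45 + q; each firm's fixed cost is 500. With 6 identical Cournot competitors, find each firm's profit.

With 6 symmetric Cournot firms, each firm's FOC gives 122 − 21q = 45 + q, so q = 3.5, Q = 6·3.5 = 21, and P = 59.
Each firm's profit = 59·3.5 − (45·3.5 + ½·1·3.5²) − 500 = −457.125.

π_i = −457.125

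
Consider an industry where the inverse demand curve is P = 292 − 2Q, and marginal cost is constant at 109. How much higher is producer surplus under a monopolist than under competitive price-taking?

Under competition P = MC = 109, so Q = (292 − 109)/2 = 91.5.
PS = (109 − 109)·91.5 = 0.
Monopoly sets MR = MC: 292 − 4Q = 109 ⇒ Q = 45.75, P = 292 − 2·45.75 = 200.5.
PS = (200.5 − 109)·45.75 = 4186.125.
Change in producer surplus: 4186.125 − 0 = 4186.125.

Producer surplus rises by 4186.125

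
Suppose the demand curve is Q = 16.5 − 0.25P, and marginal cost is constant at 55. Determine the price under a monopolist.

P = 60.5

Inverting demand: P = 66 − 4Q.
Monopoly sets MR = MC: 66 − 8Q = 55 ⇒ Q = 1.375, P = 66 − 4·1.375 = 60.5.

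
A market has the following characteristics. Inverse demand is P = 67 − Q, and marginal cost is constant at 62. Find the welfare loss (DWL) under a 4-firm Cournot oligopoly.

Perfect competition: P = MC = 62, so 67 − Q = 62 and Q = 5.
In a 4-firm Cournot equilibrium, symmetry and the first-order condition give q = (67 − 62)/(5) = 1. So Q = 4 and P = 63.
DWL is the triangle between Q = 4 and Q = 5: ½·(5 − 4)·(63 − 62) = 0.5.

DWL = 0.5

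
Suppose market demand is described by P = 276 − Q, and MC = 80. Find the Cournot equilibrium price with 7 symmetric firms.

P = 104.5

Cournot with 7 identical firms: the symmetric best-response condition is 276 − 8q = 80. Each firm produces q = 24.5, total output Q = 171.5, price P = 104.5.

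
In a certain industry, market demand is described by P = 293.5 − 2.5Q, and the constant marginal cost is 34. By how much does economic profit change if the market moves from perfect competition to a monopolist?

π rises by 6734.025

Competitive firms price at marginal cost: P = 34, giving Q = 103.8.
Profit = (34 − 34)·103.8 = 0.
A monopolist chooses Q where MR = MC. MR = 293.5 − 5Q; setting this equal to 34 gives Q = 51.9 and P = 163.75.
Profit = (163.75 − 34)·51.9 = 6734.025.
Change in economic profit: 6734.025 − 0 = 6734.025.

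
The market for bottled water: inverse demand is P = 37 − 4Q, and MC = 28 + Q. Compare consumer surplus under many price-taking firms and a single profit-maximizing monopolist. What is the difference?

Under competition P = MC: 37 − 4Q = 28 + Q ⇒ Q = 1.8, P = 29.8.
CS = ½·(37 − 29.8)·1.8 = 6.48.
A monopolist chooses Q where MR = MC. MR = 37 − 8Q; setting this equal to 28 + Q gives Q = 1 and P = 33.
CS = ½·(37 − 33)·1 = 2.
Change in consumer surplus: 2 − 6.48 = −4.48.

Consumer surplus falls by 4.48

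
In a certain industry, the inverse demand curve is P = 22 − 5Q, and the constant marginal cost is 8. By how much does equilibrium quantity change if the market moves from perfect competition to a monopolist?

Q falls by 1.4

Competitive firms price at marginal cost: P = 8, giving Q = 2.8.
The monopolist equates marginal revenue to marginal cost: 22 − 10Q = 8, so Q = 1.4. From demand, P = 15.
Change in equilibrium quantity: 1.4 − 2.8 = −1.4.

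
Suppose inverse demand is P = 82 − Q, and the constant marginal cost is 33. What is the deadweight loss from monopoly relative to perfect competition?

Under competition P = MC = 33, so Q = (82 − 33)/1 = 49.
A monopolist chooses Q where MR = MC. MR = 82 − 2Q; setting this equal to 33 gives Q = 24.5 and P = 57.5.
DWL is the triangle between Q = 24.5 and Q = 49: ½·(49 − 24.5)·(57.5 − 33) = 300.125.

DWL = 300.125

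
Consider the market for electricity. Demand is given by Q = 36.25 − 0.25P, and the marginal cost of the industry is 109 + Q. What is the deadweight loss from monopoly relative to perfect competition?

Inverting demand: P = 145 − 4Q.
Under competition P = MC: 145 − 4Q = 109 + Q ⇒ Q = 7.2, P = 116.2.
A monopolist chooses Q where MR = MC. MR = 145 − 8Q; setting this equal to 109 + Q gives Q = 4 and P = 129.
CS = ½·(145 − 116.2)·7.2 = 103.68; PS = (116.2·7.2 − 109·7.2 − ½·1·7.2²) = 25.92; TS = 129.6.
CS = ½·(145 − 129)·4 = 32; PS = (129·4 − 109·4 − ½·1·4²) = 72; TS = 104.
DWL = 129.6 − 104 = 25.6.

DWL = 25.6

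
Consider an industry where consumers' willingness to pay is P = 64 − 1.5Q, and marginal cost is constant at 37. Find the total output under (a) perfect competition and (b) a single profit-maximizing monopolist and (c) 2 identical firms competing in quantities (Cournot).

Under competition P = MC = 37, so Q = (64 − 37)/1.5 = 18.
The monopolist equates marginal revenue to marginal cost: 64 − 3Q = 37, so Q = 9. From demand, P = 50.5.
With 2 symmetric Cournot firms, each firm's FOC gives 64 − 4.5q = 37, so q = 6, Q = 2·6 = 12, and P = 46.

Competition: Q = 18; Monopoly: Q = 9; Cournot: Q = 12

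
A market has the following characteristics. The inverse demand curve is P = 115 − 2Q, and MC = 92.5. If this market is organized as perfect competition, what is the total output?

Competitive firms price at marginal cost: P = 92.5, giving Q = 11.25.

Q = 11.25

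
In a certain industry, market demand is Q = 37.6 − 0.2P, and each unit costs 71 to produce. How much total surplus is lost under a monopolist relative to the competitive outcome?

Inverting demand: P = 188 − 5Q.
Under competition P = MC = 71, so Q = (188 − 71)/5 = 23.4.
The monopolist equates marginal revenue to marginal cost: 188 − 10Q = 71, so Q = 11.7. From demand, P = 129.5.
DWL is the triangle between Q = 11.7 and Q = 23.4: ½·(23.4 − 11.7)·(129.5 − 71) = 342.225.

DWL = 342.225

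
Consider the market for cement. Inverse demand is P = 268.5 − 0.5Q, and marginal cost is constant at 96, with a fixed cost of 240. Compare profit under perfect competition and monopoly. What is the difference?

Profit rises by 14878.125

Perfect competition: P = MC = 96, so 268.5 − 0.5Q = 96 and Q = 345.
Profit = (96 − 96)·345 − 240 = −240.
Monopoly sets MR = MC: 268.5 − Q = 96 ⇒ Q = 172.5, P = 268.5 − 0.5·172.5 = 182.25.
Profit = (182.25 − 96)·172.5 − 240 = 14638.125.
Change in profit: 14638.125 − −240 = 14878.125.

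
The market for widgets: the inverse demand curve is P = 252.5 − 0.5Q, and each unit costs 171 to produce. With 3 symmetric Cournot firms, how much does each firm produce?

Cournot with 3 identical firms: the symmetric best-response condition is 252.5 − 2q = 171. Each firm produces q = 40.75, total output Q = 122.25, price P = 191.375.

q_i = 40.75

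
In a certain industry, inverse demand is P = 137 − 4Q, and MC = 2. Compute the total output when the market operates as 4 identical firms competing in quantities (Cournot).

Q = 27

Cournot with 4 identical firms: the symmetric best-response condition is 137 − 20q = 2. Each firm produces q = 6.75, total output Q = 27, price P = 29.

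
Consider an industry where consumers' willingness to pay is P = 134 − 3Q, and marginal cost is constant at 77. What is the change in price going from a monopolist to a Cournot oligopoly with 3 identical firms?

P falls by 14.25

The monopolist equates marginal revenue to marginal cost: 134 − 6Q = 77, so Q = 9.5. From demand, P = 105.5.
Cournot with 3 identical firms: the symmetric best-response condition is 134 − 12q = 77. Each firm produces q = 4.75, total output Q = 14.25, price P = 91.25.
Change in price: 91.25 − 105.5 = −14.25.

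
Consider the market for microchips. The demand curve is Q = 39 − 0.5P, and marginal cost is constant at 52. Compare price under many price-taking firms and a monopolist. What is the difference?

Inverting demand: P = 78 − 2Q.
Competitive firms price at marginal cost: P = 52, giving Q = 13.
Monopoly sets MR = MC: 78 − 4Q = 52 ⇒ Q = 6.5, P = 78 − 2·6.5 = 65.
Change in price: 65 − 52 = 13.

P rises by 13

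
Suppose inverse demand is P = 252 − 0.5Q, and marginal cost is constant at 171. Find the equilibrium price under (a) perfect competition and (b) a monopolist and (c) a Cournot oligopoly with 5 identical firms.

Under competition P = MC = 171, so Q = (252 − 171)/0.5 = 162.
A monopolist chooses Q where MR = MC. MR = 252 − Q; setting this equal to 171 gives Q = 81 and P = 211.5.
Cournot with 5 identical firms: the symmetric best-response condition is 252 − 3q = 171. Each firm produces q = 27, total output Q = 135, price P = 184.5.

Competition: P = 171; Monopoly: P = 211.5; Cournot: P = 184.5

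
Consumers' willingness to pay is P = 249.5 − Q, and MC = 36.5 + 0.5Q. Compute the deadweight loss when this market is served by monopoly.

Under competition P = MC: 249.5 − Q = 36.5 + 0.5Q ⇒ Q = 142, P = 107.5.
The monopolist equates marginal revenue to marginal cost: 249.5 − 2Q = 36.5 + 0.5Q, so Q = 85.2. From demand, P = 164.3.
CS = ½·(249.5 − 107.5)·142 = 10082; PS = (107.5·142 − 36.5·142 − ½·0.5·142²) = 5041; TS = 15123.
CS = ½·(249.5 − 164.3)·85.2 = 3629.52; PS = (164.3·85.2 − 36.5·85.2 − ½·0.5·85.2²) = 9073.8; TS = 12703.32.
DWL = 15123 − 12703.32 = 2419.68.

DWL = 2419.68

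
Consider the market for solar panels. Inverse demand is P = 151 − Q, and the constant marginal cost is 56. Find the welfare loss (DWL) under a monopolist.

Under competition P = MC = 56, so Q = (151 − 56)/1 = 95.
Monopoly sets MR = MC: 151 − 2Q = 56 ⇒ Q = 47.5, P = 151 − 47.5 = 103.5.
DWL is the triangle between Q = 47.5 and Q = 95: ½·(95 − 47.5)·(103.5 − 56) = 1128.125.

DWL = 1128.125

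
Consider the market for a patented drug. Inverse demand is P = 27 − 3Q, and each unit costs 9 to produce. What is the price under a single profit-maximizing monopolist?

P = 18

Monopoly sets MR = MC: 27 − 6Q = 9 ⇒ Q = 3, P = 27 − 3·3 = 18.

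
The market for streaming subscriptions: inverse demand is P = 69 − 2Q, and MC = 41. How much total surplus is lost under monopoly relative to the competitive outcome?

Under competition P = MC = 41, so Q = (69 − 41)/2 = 14.
A monopolist chooses Q where MR = MC. MR = 69 − 4Q; setting this equal to 41 gives Q = 7 and P = 55.
DWL is the triangle between Q = 7 and Q = 14: ½·(14 − 7)·(55 − 41) = 49.

DWL = 49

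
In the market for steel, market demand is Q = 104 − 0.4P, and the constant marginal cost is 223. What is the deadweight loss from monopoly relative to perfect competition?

DWL = 68.45

Inverting demand: P = 260 − 2.5Q.
Under competition P = MC = 223, so Q = (260 − 223)/2.5 = 14.8.
A monopolist chooses Q where MR = MC. MR = 260 − 5Q; setting this equal to 223 gives Q = 7.4 and P = 241.5.
DWL is the triangle between Q = 7.4 and Q = 14.8: ½·(14.8 − 7.4)·(241.5 − 223) = 68.45.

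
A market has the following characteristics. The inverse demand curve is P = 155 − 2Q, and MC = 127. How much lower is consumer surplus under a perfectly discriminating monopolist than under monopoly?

Consumer surplus falls by 49

A monopolist chooses Q where MR = MC. MR = 155 − 4Q; setting this equal to 127 gives Q = 7 and P = 141.
CS = ½·(155 − 141)·7 = 49.
A perfectly discriminating monopolist sells every unit with P(Q) ≥ MC(Q), so output equals the competitive quantity Q = 14. Each buyer pays their reservation price, so CS = 0 and the firm captures all surplus.
CS = 0.
Change in consumer surplus: 0 − 49 = −49.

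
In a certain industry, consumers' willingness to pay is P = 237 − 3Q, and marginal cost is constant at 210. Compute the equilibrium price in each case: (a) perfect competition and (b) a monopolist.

Perfect competition: P = MC = 210, so 237 − 3Q = 210 and Q = 9.
Monopoly sets MR = MC: 237 − 6Q = 210 ⇒ Q = 4.5, P = 237 − 3·4.5 = 223.5.

Competition: P = 210; Monopoly: P = 223.5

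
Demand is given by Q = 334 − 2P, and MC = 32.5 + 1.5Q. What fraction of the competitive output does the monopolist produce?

Q_m/Q_c = 0.8

Inverting demand: P = 167 − 0.5Q.
A monopolist chooses Q where MR = MC. MR = 167 − Q; setting this equal to 32.5 + 1.5Q gives Q = 53.8 and P = 140.1.
Under competition P = MC: 167 − 0.5Q = 32.5 + 1.5Q ⇒ Q = 67.25, P = 133.375.
Ratio Q_m/Q_c = 53.8/67.25 = 0.8.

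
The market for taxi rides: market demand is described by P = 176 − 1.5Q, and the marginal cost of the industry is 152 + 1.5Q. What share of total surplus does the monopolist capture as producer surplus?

Monopoly sets MR = MC: 176 − 3Q = 152 + 1.5Q ⇒ Q = 16/3, P = 176 − 1.5·16/3 = 168.
CS = ½·(176 − 168)·16/3 = 64/3.
PS = P·Q − VC(Q) = 168·16/3 − (152·16/3 + ½·1.5·(16/3)²) = 64.
Share captured = PS/TS = 64/(256/3) = 0.75.

PS/TS = 0.75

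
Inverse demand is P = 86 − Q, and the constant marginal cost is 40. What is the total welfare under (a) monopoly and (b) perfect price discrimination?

A monopolist chooses Q where MR = MC. MR = 86 − 2Q; setting this equal to 40 gives Q = 23 and P = 63.
CS = ½·(86 − 63)·23 = 264.5; PS = (63 − 40)·23 = 529; TS = 793.5.
Under first-degree price discrimination the firm charges each unit its demand price and produces up to where P = MC, i.e. Q = 46. Consumer surplus is zero; producer surplus equals total surplus.
TS = 1058 (equal to competitive TS).

Monopoly: TS = 793.5; Perfect PD: TS = 1058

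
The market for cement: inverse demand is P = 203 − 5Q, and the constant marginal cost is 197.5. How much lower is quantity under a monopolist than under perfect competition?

Quantity falls by 0.55

Perfect competition: P = MC = 197.5, so 203 − 5Q = 197.5 and Q = 1.1.
A monopolist chooses Q where MR = MC. MR = 203 − 10Q; setting this equal to 197.5 gives Q = 0.55 and P = 200.25.
Change in quantity: 0.55 − 1.1 = −0.55.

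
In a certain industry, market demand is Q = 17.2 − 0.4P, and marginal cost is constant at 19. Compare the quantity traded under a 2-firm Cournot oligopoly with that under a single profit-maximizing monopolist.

Cournot: Q = 6.4; Monopoly: Q = 4.8

Inverting demand: P = 43 − 2.5Q.
With 2 symmetric Cournot firms, each firm's FOC gives 43 − 7.5q = 19, so q = 3.2, Q = 2·3.2 = 6.4, and P = 27.
The monopolist equates marginal revenue to marginal cost: 43 − 5Q = 19, so Q = 4.8. From demand, P = 31.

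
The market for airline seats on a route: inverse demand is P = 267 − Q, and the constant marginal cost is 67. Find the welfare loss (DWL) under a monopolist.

Competitive firms price at marginal cost: P = 67, giving Q = 200.
A monopolist chooses Q where MR = MC. MR = 267 − 2Q; setting this equal to 67 gives Q = 100 and P = 167.
DWL is the triangle between Q = 100 and Q = 200: ½·(200 − 100)·(167 − 67) = 5000.

DWL = 5000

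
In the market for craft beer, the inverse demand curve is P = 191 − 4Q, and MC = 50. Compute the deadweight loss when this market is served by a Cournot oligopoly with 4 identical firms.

Under competition P = MC = 50, so Q = (191 − 50)/4 = 35.25.
With 4 symmetric Cournot firms, each firm's FOC gives 191 − 20q = 50, so q = 7.05, Q = 4·7.05 = 28.2, and P = 78.2.
DWL is the triangle between Q = 28.2 and Q = 35.25: ½·(35.25 − 28.2)·(78.2 − 50) = 99.405.

DWL = 99.405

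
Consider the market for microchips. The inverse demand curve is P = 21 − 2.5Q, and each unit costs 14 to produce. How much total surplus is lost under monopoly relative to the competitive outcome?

Competitive firms price at marginal cost: P = 14, giving Q = 2.8.
Monopoly sets MR = MC: 21 − 5Q = 14 ⇒ Q = 1.4, P = 21 − 2.5·1.4 = 17.5.
DWL is the triangle between Q = 1.4 and Q = 2.8: ½·(2.8 − 1.4)·(17.5 − 14) = 2.45.

DWL = 2.45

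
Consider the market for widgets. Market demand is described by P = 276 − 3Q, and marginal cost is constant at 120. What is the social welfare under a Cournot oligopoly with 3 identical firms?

In a 3-firm Cournot equilibrium, symmetry and the first-order condition give q = (276 − 120)/(12) = 13. So Q = 39 and P = 159.
CS = ½·(276 − 159)·39 = 2281.5; PS = (159 − 120)·39 = 1521; TS = 3802.5.

TS = 3802.5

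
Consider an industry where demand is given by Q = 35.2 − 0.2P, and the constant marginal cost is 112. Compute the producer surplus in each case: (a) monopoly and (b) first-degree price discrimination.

Inverting demand: P = 176 − 5Q.
A monopolist chooses Q where MR = MC. MR = 176 − 10Q; setting this equal to 112 gives Q = 6.4 and P = 144.
PS = (144 − 112)·6.4 = 204.8.
With perfect price discrimination, output is the efficient level Q = 12.8 (where demand meets MC), but every buyer pays their willingness to pay: CS = 0 and PS = total surplus.
PS = ½·(176 − 112)·12.8 = 409.6.

Monopoly: PS = 204.8; Perfect PD: PS = 409.6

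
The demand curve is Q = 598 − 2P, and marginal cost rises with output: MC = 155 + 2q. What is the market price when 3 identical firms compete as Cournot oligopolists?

Inverting demand: P = 299 − 0.5Q.
In a 3-firm Cournot equilibrium, symmetry and the first-order condition give q = (299 − 155)/(4) = 36. So Q = 108 and P = 245.

P = 245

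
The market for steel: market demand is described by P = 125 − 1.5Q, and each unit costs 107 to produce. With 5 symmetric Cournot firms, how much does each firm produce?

q_i = 2

With 5 symmetric Cournot firms, each firm's FOC gives 125 − 9q = 107, so q = 2, Q = 5·2 = 10, and P = 110.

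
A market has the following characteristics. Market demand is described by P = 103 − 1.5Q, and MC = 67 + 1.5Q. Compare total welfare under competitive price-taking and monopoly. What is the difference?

Under competition P = MC: 103 − 1.5Q = 67 + 1.5Q ⇒ Q = 12, P = 85.
CS = ½·(103 − 85)·12 = 108; PS = (85·12 − 67·12 − ½·1.5·12²) = 108; TS = 216.
A monopolist chooses Q where MR = MC. MR = 103 − 3Q; setting this equal to 67 + 1.5Q gives Q = 8 and P = 91.
CS = ½·(103 − 91)·8 = 48; PS = (91·8 − 67·8 − ½·1.5·8²) = 144; TS = 192.
Change in total welfare: 192 − 216 = −24.

TS falls by 24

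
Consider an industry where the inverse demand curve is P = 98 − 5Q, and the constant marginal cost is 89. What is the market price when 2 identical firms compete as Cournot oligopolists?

P = 92

Cournot with 2 identical firms: the symmetric best-response condition is 98 − 15q = 89. Each firm produces q = 0.6, total output Q = 1.2, price P = 92.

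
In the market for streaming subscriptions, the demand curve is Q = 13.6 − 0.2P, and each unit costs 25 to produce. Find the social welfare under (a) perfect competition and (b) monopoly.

Competition: TS = 184.9; Monopoly: TS = 138.675

Inverting demand: P = 68 − 5Q.
Under competition P = MC = 25, so Q = (68 − 25)/5 = 8.6.
CS = ½·(68 − 25)·8.6 = 184.9; PS = (25 − 25)·8.6 = 0; TS = 184.9.
Monopoly sets MR = MC: 68 − 10Q = 25 ⇒ Q = 4.3, P = 68 − 5·4.3 = 46.5.
CS = ½·(68 − 46.5)·4.3 = 46.225; PS = (46.5 − 25)·4.3 = 92.45; TS = 138.675.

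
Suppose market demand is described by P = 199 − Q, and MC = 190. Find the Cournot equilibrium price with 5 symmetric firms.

P = 191.5

Cournot with 5 identical firms: the symmetric best-response condition is 199 − 6q = 190. Each firm produces q = 1.5, total output Q = 7.5, price P = 191.5.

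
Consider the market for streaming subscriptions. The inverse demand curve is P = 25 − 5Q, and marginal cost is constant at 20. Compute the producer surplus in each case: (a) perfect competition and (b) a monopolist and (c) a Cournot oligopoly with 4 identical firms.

Competitive firms price at marginal cost: P = 20, giving Q = 1.
PS = (20 − 20)·1 = 0.
The monopolist equates marginal revenue to marginal cost: 25 − 10Q = 20, so Q = 0.5. From demand, P = 22.5.
PS = (22.5 − 20)·0.5 = 1.25.
Cournot with 4 identical firms: the symmetric best-response condition is 25 − 25q = 20. Each firm produces q = 0.2, total output Q = 0.8, price P = 21.
PS = (21 − 20)·0.8 = 0.8.

Competition: PS = 0; Monopoly: PS = 1.25; Cournot: PS = 0.8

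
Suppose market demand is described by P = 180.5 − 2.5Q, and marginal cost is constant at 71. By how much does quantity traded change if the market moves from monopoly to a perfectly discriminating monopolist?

Q rises by 21.9

The monopolist equates marginal revenue to marginal cost: 180.5 − 5Q = 71, so Q = 21.9. From demand, P = 125.75.
With perfect price discrimination, output is the efficient level Q = 43.8 (where demand meets MC), but every buyer pays their willingness to pay: CS = 0 and PS = total surplus.
Change in quantity traded: 43.8 − 21.9 = 21.9.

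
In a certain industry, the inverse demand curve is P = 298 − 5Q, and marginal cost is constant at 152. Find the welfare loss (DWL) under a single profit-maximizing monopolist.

Competitive firms price at marginal cost: P = 152, giving Q = 29.2.
The monopolist equates marginal revenue to marginal cost: 298 − 10Q = 152, so Q = 14.6. From demand, P = 225.
DWL is the triangle between Q = 14.6 and Q = 29.2: ½·(29.2 − 14.6)·(225 − 152) = 532.9.

DWL = 532.9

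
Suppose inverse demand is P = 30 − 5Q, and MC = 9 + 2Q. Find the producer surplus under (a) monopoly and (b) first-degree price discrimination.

Monopoly: PS = 18.375; Perfect PD: PS = 31.5

The monopolist equates marginal revenue to marginal cost: 30 − 10Q = 9 + 2Q, so Q = 1.75. From demand, P = 21.25.
PS = P·Q − VC(Q) = 21.25·1.75 − (9·1.75 + ½·2·1.75²) = 18.375.
Under first-degree price discrimination the firm charges each unit its demand price and produces up to where P = MC, i.e. Q = 3. Consumer surplus is zero; producer surplus equals total surplus.
PS = ½·(30 − 9)·3 = 31.5.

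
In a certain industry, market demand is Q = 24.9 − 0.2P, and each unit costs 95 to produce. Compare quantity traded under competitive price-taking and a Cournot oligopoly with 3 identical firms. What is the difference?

Q falls by 1.475

Inverting demand: P = 124.5 − 5Q.
Under competition P = MC = 95, so Q = (124.5 − 95)/5 = 5.9.
With 3 symmetric Cournot firms, each firm's FOC gives 124.5 − 20q = 95, so q = 1.475, Q = 3·1.475 = 4.425, and P = 102.375.
Change in quantity traded: 4.425 − 5.9 = −1.475.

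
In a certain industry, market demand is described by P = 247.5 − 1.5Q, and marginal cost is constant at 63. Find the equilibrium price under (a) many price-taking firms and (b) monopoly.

Competition: P = 63; Monopoly: P = 155.25

Perfect competition: P = MC = 63, so 247.5 − 1.5Q = 63 and Q = 123.
A monopolist chooses Q where MR = MC. MR = 247.5 − 3Q; setting this equal to 63 gives Q = 61.5 and P = 155.25.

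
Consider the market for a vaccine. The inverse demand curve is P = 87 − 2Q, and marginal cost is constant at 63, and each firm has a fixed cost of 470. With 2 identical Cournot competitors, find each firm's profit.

In a 2-firm Cournot equilibrium, symmetry and the first-order condition give q = (87 − 63)/(6) = 4. So Q = 8 and P = 71.
Each firm's profit = (71 − 63)·4 − 470 = −438.

π_i = −438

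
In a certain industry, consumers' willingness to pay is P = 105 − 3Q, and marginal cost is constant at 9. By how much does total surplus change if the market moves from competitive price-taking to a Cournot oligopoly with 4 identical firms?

Total surplus falls by 61.44

Perfect competition: P = MC = 9, so 105 − 3Q = 9 and Q = 32.
CS = ½·(105 − 9)·32 = 1536; PS = (9 − 9)·32 = 0; TS = 1536.
Cournot with 4 identical firms: the symmetric best-response condition is 105 − 15q = 9. Each firm produces q = 6.4, total output Q = 25.6, price P = 28.2.
CS = ½·(105 − 28.2)·25.6 = 983.04; PS = (28.2 − 9)·25.6 = 491.52; TS = 1474.56.
Change in total surplus: 1474.56 − 1536 = −61.44.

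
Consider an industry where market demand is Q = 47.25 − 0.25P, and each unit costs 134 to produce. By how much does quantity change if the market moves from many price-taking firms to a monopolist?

Inverting demand: P = 189 − 4Q.
Perfect competition: P = MC = 134, so 189 − 4Q = 134 and Q = 13.75.
Monopoly sets MR = MC: 189 − 8Q = 134 ⇒ Q = 6.875, P = 189 − 4·6.875 = 161.5.
Change in quantity: 6.875 − 13.75 = −6.875.

Q falls by 6.875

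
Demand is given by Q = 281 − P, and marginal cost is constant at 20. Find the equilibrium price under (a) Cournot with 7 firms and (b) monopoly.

Inverting demand: P = 281 − Q.
With 7 symmetric Cournot firms, each firm's FOC gives 281 − 8q = 20, so q = 32.625, Q = 7·32.625 = 228.375, and P = 52.625.
The monopolist equates marginal revenue to marginal cost: 281 − 2Q = 20, so Q = 130.5. From demand, P = 150.5.

Cournot: P = 52.625; Monopoly: P = 150.5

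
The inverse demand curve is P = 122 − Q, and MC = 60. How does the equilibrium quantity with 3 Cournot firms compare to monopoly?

With 3 symmetric Cournot firms, each firm's FOC gives 122 − 4q = 60, so q = 15.5, Q = 3·15.5 = 46.5, and P = 75.5.
The monopolist equates marginal revenue to marginal cost: 122 − 2Q = 60, so Q = 31. From demand, P = 91.

Cournot: Q = 46.5; Monopoly: Q = 31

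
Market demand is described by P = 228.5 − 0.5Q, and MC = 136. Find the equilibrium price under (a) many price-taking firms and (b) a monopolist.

Competition: P = 136; Monopoly: P = 182.25

Perfect competition: P = MC = 136, so 228.5 − 0.5Q = 136 and Q = 185.
Monopoly sets MR = MC: 228.5 − Q = 136 ⇒ Q = 92.5, P = 228.5 − 0.5·92.5 = 182.25.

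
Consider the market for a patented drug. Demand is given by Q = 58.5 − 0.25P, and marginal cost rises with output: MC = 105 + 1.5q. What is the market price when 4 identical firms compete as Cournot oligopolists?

Inverting demand: P = 234 − 4Q.
In a 4-firm Cournot equilibrium, symmetry and the first-order condition give q = (234 − 105)/(21.5) = 6. So Q = 24 and P = 138.

P = 138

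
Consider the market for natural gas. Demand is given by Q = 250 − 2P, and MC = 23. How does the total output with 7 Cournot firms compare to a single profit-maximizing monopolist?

Cournot: Q = 178.5; Monopoly: Q = 102

Inverting demand: P = 125 − 0.5Q.
With 7 symmetric Cournot firms, each firm's FOC gives 125 − 4q = 23, so q = 25.5, Q = 7·25.5 = 178.5, and P = 35.75.
The monopolist equates marginal revenue to marginal cost: 125 − Q = 23, so Q = 102. From demand, P = 74.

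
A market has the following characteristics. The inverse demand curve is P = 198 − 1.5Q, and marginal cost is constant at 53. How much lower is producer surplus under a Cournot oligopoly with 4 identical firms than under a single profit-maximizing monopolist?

A monopolist chooses Q where MR = MC. MR = 198 − 3Q; setting this equal to 53 gives Q = 145/3 and P = 125.5.
PS = (125.5 − 53)·145/3 = 21025/6.
With 4 symmetric Cournot firms, each firm's FOC gives 198 − 7.5q = 53, so q = 58/3, Q = 4·58/3 = 232/3, and P = 82.
PS = (82 − 53)·232/3 = 6728/3.
Change in producer surplus: 6728/3 − 21025/6 = −1261.5.

Producer surplus falls by 1261.5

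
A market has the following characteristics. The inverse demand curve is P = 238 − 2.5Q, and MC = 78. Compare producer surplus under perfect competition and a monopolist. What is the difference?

Producer surplus rises by 2560

Perfect competition: P = MC = 78, so 238 − 2.5Q = 78 and Q = 64.
PS = (78 − 78)·64 = 0.
A monopolist chooses Q where MR = MC. MR = 238 − 5Q; setting this equal to 78 gives Q = 32 and P = 158.
PS = (158 − 78)·32 = 2560.
Change in producer surplus: 2560 − 0 = 2560.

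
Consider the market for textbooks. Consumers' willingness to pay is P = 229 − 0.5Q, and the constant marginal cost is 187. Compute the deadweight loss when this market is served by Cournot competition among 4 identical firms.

DWL = 70.56

Under competition P = MC = 187, so Q = (229 − 187)/0.5 = 84.
Cournot with 4 identical firms: the symmetric best-response condition is 229 − 2.5q = 187. Each firm produces q = 16.8, total output Q = 67.2, price P = 195.4.
DWL is the triangle between Q = 67.2 and Q = 84: ½·(84 − 67.2)·(195.4 − 187) = 70.56.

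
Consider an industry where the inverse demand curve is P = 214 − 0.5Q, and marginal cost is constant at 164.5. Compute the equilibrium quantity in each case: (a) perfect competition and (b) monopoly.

Competition: Q = 99; Monopoly: Q = 49.5

Under competition P = MC = 164.5, so Q = (214 − 164.5)/0.5 = 99.
The monopolist equates marginal revenue to marginal cost: 214 − Q = 164.5, so Q = 49.5. From demand, P = 189.25.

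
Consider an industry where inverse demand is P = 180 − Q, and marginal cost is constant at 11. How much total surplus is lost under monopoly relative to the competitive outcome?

Perfect competition: P = MC = 11, so 180 − Q = 11 and Q = 169.
The monopolist equates marginal revenue to marginal cost: 180 − 2Q = 11, so Q = 84.5. From demand, P = 95.5.
DWL is the triangle between Q = 84.5 and Q = 169: ½·(169 − 84.5)·(95.5 − 11) = 3570.125.

DWL = 3570.125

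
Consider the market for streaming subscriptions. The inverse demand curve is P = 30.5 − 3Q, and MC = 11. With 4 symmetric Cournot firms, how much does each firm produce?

q_i = 1.3

In a 4-firm Cournot equilibrium, symmetry and the first-order condition give q = (30.5 − 11)/(15) = 1.3. So Q = 5.2 and P = 14.9.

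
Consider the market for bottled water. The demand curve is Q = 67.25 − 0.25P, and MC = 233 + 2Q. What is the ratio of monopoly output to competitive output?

Inverting demand: P = 269 − 4Q.
Monopoly sets MR = MC: 269 − 8Q = 233 + 2Q ⇒ Q = 3.6, P = 269 − 4·3.6 = 254.6.
Under competition P = MC: 269 − 4Q = 233 + 2Q ⇒ Q = 6, P = 245.
Ratio Q_m/Q_c = 3.6/6 = 0.6.

Q_m/Q_c = 0.6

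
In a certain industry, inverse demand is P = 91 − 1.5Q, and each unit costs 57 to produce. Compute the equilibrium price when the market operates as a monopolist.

Monopoly sets MR = MC: 91 − 3Q = 57 ⇒ Q = 34/3, P = 91 − 1.5·34/3 = 74.

P = 74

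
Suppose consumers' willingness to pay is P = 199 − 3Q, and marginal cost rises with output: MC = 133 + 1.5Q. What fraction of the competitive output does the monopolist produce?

Q_m/Q_c = 0.6

The monopolist equates marginal revenue to marginal cost: 199 − 6Q = 133 + 1.5Q, so Q = 8.8. From demand, P = 172.6.
Competitive equilibrium sets price equal to marginal cost: 199 − 3Q = 133 + 1.5Q, so Q = 44/3 and P = 155.
Ratio Q_m/Q_c = 8.8/(44/3) = 0.6.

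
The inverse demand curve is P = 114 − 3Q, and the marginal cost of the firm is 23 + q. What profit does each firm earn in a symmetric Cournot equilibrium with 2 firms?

In a 2-firm Cournot equilibrium, symmetry and the first-order condition give q = (114 − 23)/(10) = 9.1. So Q = 18.2 and P = 59.4.
Each firm's profit = 59.4·9.1 − (23·9.1 + ½·1·9.1²) = 289.835.

π_i = 289.835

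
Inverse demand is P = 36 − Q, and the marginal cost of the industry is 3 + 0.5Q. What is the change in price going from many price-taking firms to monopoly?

P rises by 8.8

Under competition P = MC: 36 − Q = 3 + 0.5Q ⇒ Q = 22, P = 14.
A monopolist chooses Q where MR = MC. MR = 36 − 2Q; setting this equal to 3 + 0.5Q gives Q = 13.2 and P = 22.8.
Change in price: 22.8 − 14 = 8.8.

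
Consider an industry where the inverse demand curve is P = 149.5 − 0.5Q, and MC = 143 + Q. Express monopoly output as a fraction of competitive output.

A monopolist chooses Q where MR = MC. MR = 149.5 − Q; setting this equal to 143 + Q gives Q = 3.25 and P = 147.875.
Competitive equilibrium sets price equal to marginal cost: 149.5 − 0.5Q = 143 + Q, so Q = 13/3 and P = 442/3.
Ratio Q_m/Q_c = 3.25/(13/3) = 0.75.

Q_m/Q_c = 0.75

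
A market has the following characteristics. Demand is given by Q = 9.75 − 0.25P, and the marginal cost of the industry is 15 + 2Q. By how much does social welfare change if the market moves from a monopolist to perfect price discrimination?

Inverting demand: P = 39 − 4Q.
The monopolist equates marginal revenue to marginal cost: 39 − 8Q = 15 + 2Q, so Q = 2.4. From demand, P = 29.4.
CS = ½·(39 − 29.4)·2.4 = 11.52; PS = (29.4·2.4 − 15·2.4 − ½·2·2.4²) = 28.8; TS = 40.32.
A perfectly discriminating monopolist sells every unit with P(Q) ≥ MC(Q), so output equals the competitive quantity Q = 4. Each buyer pays their reservation price, so CS = 0 and the firm captures all surplus.
TS = 48 (equal to competitive TS).
Change in social welfare: 48 − 40.32 = 7.68.

Social welfare rises by 7.68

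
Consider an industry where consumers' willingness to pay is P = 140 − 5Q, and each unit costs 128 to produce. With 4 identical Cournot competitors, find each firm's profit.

π_i = 1.152

Cournot with 4 identical firms: the symmetric best-response condition is 140 − 25q = 128. Each firm produces q = 0.48, total output Q = 1.92, price P = 130.4.
Each firm's profit = (130.4 − 128)·0.48 = 1.152.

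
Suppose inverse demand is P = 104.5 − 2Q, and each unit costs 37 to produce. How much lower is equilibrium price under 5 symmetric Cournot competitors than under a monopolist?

Equilibrium price falls by 22.5

A monopolist chooses Q where MR = MC. MR = 104.5 − 4Q; setting this equal to 37 gives Q = 16.875 and P = 70.75.
With 5 symmetric Cournot firms, each firm's FOC gives 104.5 − 12q = 37, so q = 5.625, Q = 5·5.625 = 28.125, and P = 48.25.
Change in equilibrium price: 48.25 − 70.75 = −22.5.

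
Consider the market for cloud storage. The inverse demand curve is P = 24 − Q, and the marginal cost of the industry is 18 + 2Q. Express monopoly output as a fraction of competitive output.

Monopoly sets MR = MC: 24 − 2Q = 18 + 2Q ⇒ Q = 1.5, P = 24 − 1.5 = 22.5.
Under competition P = MC: 24 − Q = 18 + 2Q ⇒ Q = 2, P = 22.
Ratio Q_m/Q_c = 1.5/2 = 0.75.

Q_m/Q_c = 0.75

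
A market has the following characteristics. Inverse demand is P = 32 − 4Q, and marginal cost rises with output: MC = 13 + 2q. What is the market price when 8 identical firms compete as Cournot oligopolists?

Cournot with 8 identical firms: the symmetric best-response condition is 32 − 36q = 13 + 2q. Each firm produces q = 0.5, total output Q = 4, price P = 16.

P = 16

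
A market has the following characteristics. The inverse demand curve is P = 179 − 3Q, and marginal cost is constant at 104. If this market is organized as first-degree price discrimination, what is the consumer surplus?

CS = 0

With perfect price discrimination, output is the efficient level Q = 25 (where demand meets MC), but every buyer pays their willingness to pay: CS = 0 and PS = total surplus.
CS = 0.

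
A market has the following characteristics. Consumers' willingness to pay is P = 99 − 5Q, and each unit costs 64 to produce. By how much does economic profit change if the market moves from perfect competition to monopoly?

π rises by 61.25

Competitive firms price at marginal cost: P = 64, giving Q = 7.
Profit = (64 − 64)·7 = 0.
The monopolist equates marginal revenue to marginal cost: 99 − 10Q = 64, so Q = 3.5. From demand, P = 81.5.
Profit = (81.5 − 64)·3.5 = 61.25.
Change in economic profit: 61.25 − 0 = 61.25.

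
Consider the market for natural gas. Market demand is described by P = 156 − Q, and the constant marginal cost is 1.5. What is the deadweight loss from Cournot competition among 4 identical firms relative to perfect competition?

DWL = 477.405

Competitive firms price at marginal cost: P = 1.5, giving Q = 154.5.
With 4 symmetric Cournot firms, each firm's FOC gives 156 − 5q = 1.5, so q = 30.9, Q = 4·30.9 = 123.6, and P = 32.4.
DWL is the triangle between Q = 123.6 and Q = 154.5: ½·(154.5 − 123.6)·(32.4 − 1.5) = 477.405.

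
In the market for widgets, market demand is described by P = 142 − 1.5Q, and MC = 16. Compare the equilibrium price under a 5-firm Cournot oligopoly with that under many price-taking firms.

Cournot: P = 37; Competition: P = 16

With 5 symmetric Cournot firms, each firm's FOC gives 142 − 9q = 16, so q = 14, Q = 5·14 = 70, and P = 37.
Perfect competition: P = MC = 16, so 142 − 1.5Q = 16 and Q = 84.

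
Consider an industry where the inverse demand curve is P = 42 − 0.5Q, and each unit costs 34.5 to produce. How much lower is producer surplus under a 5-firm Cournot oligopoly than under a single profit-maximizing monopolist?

The monopolist equates marginal revenue to marginal cost: 42 − Q = 34.5, so Q = 7.5. From demand, P = 38.25.
PS = (38.25 − 34.5)·7.5 = 28.125.
With 5 symmetric Cournot firms, each firm's FOC gives 42 − 3q = 34.5, so q = 2.5, Q = 5·2.5 = 12.5, and P = 35.75.
PS = (35.75 − 34.5)·12.5 = 15.625.
Change in producer surplus: 15.625 − 28.125 = −12.5.

PS falls by 12.5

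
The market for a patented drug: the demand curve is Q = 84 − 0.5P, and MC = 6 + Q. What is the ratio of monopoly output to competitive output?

Q_m/Q_c = 0.6

Inverting demand: P = 168 − 2Q.
The monopolist equates marginal revenue to marginal cost: 168 − 4Q = 6 + Q, so Q = 32.4. From demand, P = 103.2.
Competitive equilibrium sets price equal to marginal cost: 168 − 2Q = 6 + Q, so Q = 54 and P = 60.
Ratio Q_m/Q_c = 32.4/54 = 0.6.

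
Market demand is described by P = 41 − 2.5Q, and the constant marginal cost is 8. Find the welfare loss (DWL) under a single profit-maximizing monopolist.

Under competition P = MC = 8, so Q = (41 − 8)/2.5 = 13.2.
Monopoly sets MR = MC: 41 − 5Q = 8 ⇒ Q = 6.6, P = 41 − 2.5·6.6 = 24.5.
DWL is the triangle between Q = 6.6 and Q = 13.2: ½·(13.2 − 6.6)·(24.5 − 8) = 54.45.

DWL = 54.45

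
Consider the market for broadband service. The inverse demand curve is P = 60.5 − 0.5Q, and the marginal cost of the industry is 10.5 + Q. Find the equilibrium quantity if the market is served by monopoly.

Q = 25

A monopolist chooses Q where MR = MC. MR = 60.5 − Q; setting this equal to 10.5 + Q gives Q = 25 and P = 48.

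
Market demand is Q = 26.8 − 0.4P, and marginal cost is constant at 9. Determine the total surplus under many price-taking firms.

TS = 672.8

Inverting demand: P = 67 − 2.5Q.
Under competition P = MC = 9, so Q = (67 − 9)/2.5 = 23.2.
CS = ½·(67 − 9)·23.2 = 672.8; PS = (9 − 9)·23.2 = 0; TS = 672.8.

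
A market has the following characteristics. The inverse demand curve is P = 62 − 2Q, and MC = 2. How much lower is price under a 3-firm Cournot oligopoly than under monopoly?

P falls by 15

Monopoly sets MR = MC: 62 − 4Q = 2 ⇒ Q = 15, P = 62 − 2·15 = 32.
Cournot with 3 identical firms: the symmetric best-response condition is 62 − 8q = 2. Each firm produces q = 7.5, total output Q = 22.5, price P = 17.
Change in price: 17 − 32 = −15.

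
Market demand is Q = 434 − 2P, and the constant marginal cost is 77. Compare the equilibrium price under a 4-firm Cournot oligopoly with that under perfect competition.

Cournot: P = 105; Competition: P = 77

Inverting demand: P = 217 − 0.5Q.
Cournot with 4 identical firms: the symmetric best-response condition is 217 − 2.5q = 77. Each firm produces q = 56, total output Q = 224, price P = 105.
Perfect competition: P = MC = 77, so 217 − 0.5Q = 77 and Q = 280.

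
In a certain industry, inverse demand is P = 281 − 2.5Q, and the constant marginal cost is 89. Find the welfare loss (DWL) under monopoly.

Competitive firms price at marginal cost: P = 89, giving Q = 76.8.
A monopolist chooses Q where MR = MC. MR = 281 − 5Q; setting this equal to 89 gives Q = 38.4 and P = 185.
DWL is the triangle between Q = 38.4 and Q = 76.8: ½·(76.8 − 38.4)·(185 − 89) = 1843.2.

DWL = 1843.2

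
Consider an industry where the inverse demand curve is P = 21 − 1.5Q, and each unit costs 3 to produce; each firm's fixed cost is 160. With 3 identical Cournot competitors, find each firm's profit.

π_i = −146.5

With 3 symmetric Cournot firms, each firm's FOC gives 21 − 6q = 3, so q = 3, Q = 3·3 = 9, and P = 7.5.
Each firm's profit = (7.5 − 3)·3 − 160 = −146.5.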